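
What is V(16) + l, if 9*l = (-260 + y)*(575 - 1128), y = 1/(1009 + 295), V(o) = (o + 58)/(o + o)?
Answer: 41670157/2608 ≈ 15978.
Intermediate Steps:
V(o) = (58 + o)/(2*o) (V(o) = (58 + o)/((2*o)) = (58 + o)*(1/(2*o)) = (58 + o)/(2*o))
y = 1/1304 ≈ 0.00076687
l = 20832063/1304 (l = ((-260 + 1/1304)*(575 - 1128))/9 = (-339039/1304*(-553))/9 = (⅑)*(187488567/1304) = 20832063/1304 ≈ 15976.)
V(16) + l = (½)*(58 + 16)/16 + 20832063/1304 = (½)*(1/16)*74 + 20832063/1304 = 37/16 + 20832063/1304 = 41670157/2608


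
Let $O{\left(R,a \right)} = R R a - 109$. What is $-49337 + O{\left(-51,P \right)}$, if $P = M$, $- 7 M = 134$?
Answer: $- \frac{694656}{7} \approx -99237.0$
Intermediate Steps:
$M = - \frac{134}{7}$ ($M = \left(- \frac{1}{7}\right) 134 = - \frac{134}{7} \approx -19.143$)
$P = - \frac{134}{7} \approx -19.143$
$O{\left(R,a \right)} = -109 + a R^{2}$ ($O{\left(R,a \right)} = R^{2} a - 109 = a R^{2} - 109 = -109 + a R^{2}$)
$-49337 + O{\left(-51,P \right)} = -49337 - \left(109 + \frac{134 \left(-51\right)^{2}}{7}\right) = -49337 - \frac{349297}{7} = - \frac{694656}{7}$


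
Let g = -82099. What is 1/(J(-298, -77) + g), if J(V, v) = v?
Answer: -1/82176 ≈ -1.2169e-5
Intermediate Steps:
1/(J(-298, -77) + g) = 1/(-77 - 82099) = 1/(-82176) = -1/82176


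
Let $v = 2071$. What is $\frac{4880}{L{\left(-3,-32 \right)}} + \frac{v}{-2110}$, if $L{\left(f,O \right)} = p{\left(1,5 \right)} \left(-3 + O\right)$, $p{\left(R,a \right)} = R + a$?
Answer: $- \frac{1073171}{44310} \approx -24.22$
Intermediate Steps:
$L{\left(f,O \right)} = -18 + 6 O$ ($L{\left(f,O \right)} = \left(1 + 5\right) \left(-3 + O\right) = 6 \left(-3 + O\right) = -18 + 6 O$)
$\frac{4880}{L{\left(-3,-32 \right)}} + \frac{v}{-2110} = \frac{4880}{-18 + 6 \left(-32\right)} + \frac{2071}{-2110} = \frac{4880}{-18 - 192} + 2071 \left(- \frac{1}{2110}\right) = \frac{4880}{-210} - \frac{2071}{2110} = 4880 \left(- \frac{1}{210}\right) - \frac{2071}{2110} = - \frac{488}{21} - \frac{2071}{2110} = - \frac{1073171}{44310}$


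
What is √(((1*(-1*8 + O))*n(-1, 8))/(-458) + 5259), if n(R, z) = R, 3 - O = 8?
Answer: √1103142922/458 ≈ 72.519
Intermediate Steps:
O = -5 (O = 3 - 1*8 = 3 - 8 = -5)
√(((1*(-1*8 + O))*n(-1, 8))/(-458) + 5259) = √(((1*(-1*8 - 5))*(-1))/(-458) + 5259) = √(((1*(-8 - 5))*(-1))*(-1/458) + 5259) = √(((1*(-13))*(-1))*(-1/458) + 5259) = √(-13*(-1)*(-1/458) + 5259) = √(13*(-1/458) + 5259) = √(-13/458 + 5259) = √(2408609/458) = √1103142922/458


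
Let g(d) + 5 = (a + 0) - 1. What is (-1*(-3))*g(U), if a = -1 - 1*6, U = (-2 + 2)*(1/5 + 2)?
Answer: -39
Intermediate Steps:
U = 0 (U = 0*(⅕ + 2) = 0*(11/5) = 0)
a = -7 (a = -1 - 6 = -7)
g(d) = -13 (g(d) = -5 + ((-7 + 0) - 1) = -5 + (-7 - 1) = -5 - 8 = -13)
(-1*(-3))*g(U) = -1*(-3)*(-13) = 3*(-13) = -39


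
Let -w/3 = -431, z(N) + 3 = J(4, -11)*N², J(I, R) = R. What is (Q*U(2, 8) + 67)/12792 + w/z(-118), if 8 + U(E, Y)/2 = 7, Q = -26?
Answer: 1686817/1959312264 ≈ 0.00086092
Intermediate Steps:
U(E, Y) = -2 (U(E, Y) = -16 + 2*7 = -16 + 14 = -2)
z(N) = -3 - 11*N²
w = 1293 (w = -3*(-431) = 1293)
(Q*U(2, 8) + 67)/12792 + w/z(-118) = (-26*(-2) + 67)/12792 + 1293/(-3 - 11*(-118)²) = (52 + 67)*(1/12792) + 1293/(-3 - 11*13924) = 119*(1/12792) + 1293/(-3 - 153164) = 119/12792 + 1293/(-153167) = 119/12792 + 1293*(-1/153167) = 119/12792 - 1293/153167 = 1686817/1959312264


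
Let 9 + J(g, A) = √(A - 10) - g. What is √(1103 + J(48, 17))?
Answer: √(1046 + √7) ≈ 32.383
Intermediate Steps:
J(g, A) = -9 + √(-10 + A) - g (J(g, A) = -9 + (√(A - 10) - g) = -9 + (√(-10 + A) - g) = -9 + √(-10 + A) - g)
√(1103 + J(48, 17)) = √(1103 + (-9 + √(-10 + 17) - 1*48)) = √(1103 + (-9 + √7 - 48)) = √(1103 + (-57 + √7)) = √(1046 + √7)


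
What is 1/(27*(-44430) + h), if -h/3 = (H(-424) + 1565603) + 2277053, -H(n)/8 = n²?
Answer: -1/8412954 ≈ -1.1886e-7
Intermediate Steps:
H(n) = -8*n²
h = -7213344 (h = -3*((-8*(-424)² + 1565603) + 2277053) = -3*((-8*179776 + 1565603) + 2277053) = -3*((-1438208 + 1565603) + 2277053) = -3*(127395 + 2277053) = -3*2404448 = -7213344)
1/(27*(-44430) + h) = 1/(27*(-44430) - 7213344) = 1/(-1199610 - 7213344) = 1/(-8412954) = -1/8412954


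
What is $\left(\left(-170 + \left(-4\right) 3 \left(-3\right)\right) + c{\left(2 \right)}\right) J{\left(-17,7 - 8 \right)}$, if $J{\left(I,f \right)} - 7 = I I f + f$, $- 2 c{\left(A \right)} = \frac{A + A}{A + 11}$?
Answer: $\frac{493552}{13} \approx 37966.0$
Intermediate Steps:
$c{\left(A \right)} = - \frac{A}{11 + A}$ ($c{\left(A \right)} = - \frac{\left(A + A\right) \frac{1}{A + 11}}{2} = - \frac{2 A \frac{1}{11 + A}}{2} = - \frac{A}{11 + A}$)
$J{\left(I,f \right)} = 7 + f + f I^{2}$ ($J{\left(I,f \right)} = 7 + \left(I I f + f\right) = 7 + \left(I^{2} f + f\right) = 7 + \left(f I^{2} + f\right) = 7 + \left(f + f I^{2}\right) = 7 + f + f I^{2}$)
$\left(\left(-170 + \left(-4\right) 3 \left(-3\right)\right) + c{\left(2 \right)}\right) J{\left(-17,7 - 8 \right)} = \left(\left(-170 + \left(-4\right) 3 \left(-3\right)\right) - \frac{2}{11 + 2}\right) \left(7 + \left(7 - 8\right) + \left(7 - 8\right) \left(-17\right)^{2}\right) = \left(\left(-170 - -36\right) - \frac{2}{13}\right) \left(7 - 1 - 289\right) = \left(\left(-170 + 36\right) - 2 \cdot \frac{1}{13}\right) \left(7 - 1 - 289\right) = \left(-134 - \frac{2}{13}\right) \left(-283\right) = \left(- \frac{1744}{13}\right) \left(-283\right) = \frac{493552}{13}$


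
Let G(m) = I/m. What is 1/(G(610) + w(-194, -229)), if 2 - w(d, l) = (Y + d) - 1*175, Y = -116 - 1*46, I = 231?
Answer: 610/325361 ≈ 0.0018748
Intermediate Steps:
G(m) = 231/m
Y = -162 (Y = -116 - 46 = -162)
w(d, l) = 339 - d (w(d, l) = 2 - ((-162 + d) - 1*175) = 2 - ((-162 + d) - 175) = 2 - (-337 + d) = 2 + (337 - d) = 339 - d)
1/(G(610) + w(-194, -229)) = 1/(231/610 + (339 - 1*(-194))) = 1/(231*(1/610) + (339 + 194)) = 1/(231/610 + 533) = 1/(325361/610) = 610/325361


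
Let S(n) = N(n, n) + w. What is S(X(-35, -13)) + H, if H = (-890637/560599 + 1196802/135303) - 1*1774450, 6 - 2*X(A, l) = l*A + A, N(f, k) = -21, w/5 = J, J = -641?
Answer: -44945821885378195/25283575499 ≈ -1.7777e+6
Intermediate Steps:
w = -3205 (w = 5*(-641) = -3205)
X(A, l) = 3 - A/2 - A*l/2 (X(A, l) = 3 - (l*A + A)/2 = 3 - (A*l + A)/2 = 3 - (A + A*l)/2 = 3 + (-A/2 - A*l/2) = 3 - A/2 - A*l/2)
H = -44864257070818421/25283575499 (H = (-890637*1/560599 + 1196802*(1/135303)) - 1774450 = (-890637/560599 + 398934/45101) - 1774450 = 183473382129/25283575499 - 1774450 = -44864257070818421/25283575499 ≈ -1.7744e+6)
S(n) = -3226 (S(n) = -21 - 3205 = -3226)
S(X(-35, -13)) + H = -3226 - 44864257070818421/25283575499 = -44945821885378195/25283575499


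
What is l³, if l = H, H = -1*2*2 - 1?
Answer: -125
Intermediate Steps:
H = -5 (H = -2*2 - 1 = -4 - 1 = -5)
l = -5
l³ = (-5)³ = -125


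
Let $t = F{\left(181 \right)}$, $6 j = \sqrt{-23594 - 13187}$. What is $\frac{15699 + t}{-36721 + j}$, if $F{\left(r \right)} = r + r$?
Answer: $- \frac{21231935316}{48543583057} - \frac{96366 i \sqrt{36781}}{48543583057} \approx -0.43738 - 0.00038072 i$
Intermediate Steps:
$j = \frac{i \sqrt{36781}}{6}$ ($j = \frac{\sqrt{-23594 - 13187}}{6} = \frac{\sqrt{-36781}}{6} = \frac{i \sqrt{36781}}{6} \approx 31.964 i$)
$F{\left(r \right)} = 2 r$
$t = 362$ ($t = 2 \cdot 181 = 362$)
$\frac{15699 + t}{-36721 + j} = \frac{15699 + 362}{-36721 + \frac{i \sqrt{36781}}{6}} = \frac{16061}{-36721 + \frac{i \sqrt{36781}}{6}}$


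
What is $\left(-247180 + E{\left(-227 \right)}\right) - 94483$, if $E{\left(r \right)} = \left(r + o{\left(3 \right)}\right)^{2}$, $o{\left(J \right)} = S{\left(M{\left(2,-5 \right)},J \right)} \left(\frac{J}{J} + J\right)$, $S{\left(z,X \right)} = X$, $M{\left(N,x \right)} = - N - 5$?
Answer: $-295438$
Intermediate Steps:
$M{\left(N,x \right)} = -5 - N$
$o{\left(J \right)} = J \left(1 + J\right)$ ($o{\left(J \right)} = J \left(\frac{J}{J} + J\right) = J \left(1 + J\right)$)
$E{\left(r \right)} = \left(12 + r\right)^{2}$ ($E{\left(r \right)} = \left(r + 3 \left(1 + 3\right)\right)^{2} = \left(r + 3 \cdot 4\right)^{2} = \left(r + 12\right)^{2} = \left(12 + r\right)^{2}$)
$\left(-247180 + E{\left(-227 \right)}\right) - 94483 = \left(-247180 + \left(12 - 227\right)^{2}\right) - 94483 = \left(-247180 + \left(-215\right)^{2}\right) - 94483 = \left(-247180 + 46225\right) - 94483 = -200955 - 94483 = -295438$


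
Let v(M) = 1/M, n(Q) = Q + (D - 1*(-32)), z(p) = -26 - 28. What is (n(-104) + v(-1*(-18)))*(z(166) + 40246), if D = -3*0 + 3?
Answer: -24939136/9 ≈ -2.7710e+6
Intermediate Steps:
z(p) = -54
D = 3 (D = 0 + 3 = 3)
n(Q) = 35 + Q (n(Q) = Q + (3 - 1*(-32)) = Q + (3 + 32) = Q + 35 = 35 + Q)
(n(-104) + v(-1*(-18)))*(z(166) + 40246) = ((35 - 104) + 1/(-1*(-18)))*(-54 + 40246) = (-69 + 1/18)*40192 = -1241/18*40192 = -24939136/9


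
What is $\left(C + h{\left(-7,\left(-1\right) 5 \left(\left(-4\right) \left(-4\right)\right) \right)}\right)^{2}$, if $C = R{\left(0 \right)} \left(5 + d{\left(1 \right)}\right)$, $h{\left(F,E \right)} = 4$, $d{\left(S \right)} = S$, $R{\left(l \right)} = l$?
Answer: $16$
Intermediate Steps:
$C = 0$ ($C = 0 \left(5 + 1\right) = 0 \cdot 6 = 0$)
$\left(C + h{\left(-7,\left(-1\right) 5 \left(\left(-4\right) \left(-4\right)\right) \right)}\right)^{2} = \left(0 + 4\right)^{2} = 4^{2} = 16$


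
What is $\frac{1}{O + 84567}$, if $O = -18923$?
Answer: $\frac{1}{65644} \approx 1.5234 \cdot 10^{-5}$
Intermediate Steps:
$\frac{1}{O + 84567} = \frac{1}{-18923 + 84567} = \frac{1}{65644}$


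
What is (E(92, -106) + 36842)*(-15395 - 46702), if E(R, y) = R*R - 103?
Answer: -2806970691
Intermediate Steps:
E(R, y) = -103 + R² (E(R, y) = R² - 103 = -103 + R²)
(E(92, -106) + 36842)*(-15395 - 46702) = ((-103 + 92²) + 36842)*(-15395 - 46702) = ((-103 + 8464) + 36842)*(-62097) = (8361 + 36842)*(-62097) = 45203*(-62097) = -2806970691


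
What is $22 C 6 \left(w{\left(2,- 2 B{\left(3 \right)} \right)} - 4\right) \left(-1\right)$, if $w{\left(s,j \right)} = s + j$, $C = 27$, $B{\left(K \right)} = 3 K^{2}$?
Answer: $199584$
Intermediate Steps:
$w{\left(s,j \right)} = j + s$
$22 C 6 \left(w{\left(2,- 2 B{\left(3 \right)} \right)} - 4\right) \left(-1\right) = 22 \cdot 27 \cdot 6 \left(\left(- 2 \cdot 3 \cdot 3^{2} + 2\right) - 4\right) \left(-1\right) = 594 \cdot 6 \left(\left(- 2 \cdot 3 \cdot 9 + 2\right) - 4\right) \left(-1\right) = 594 \cdot 6 \left(\left(\left(-2\right) 27 + 2\right) - 4\right) \left(-1\right) = 594 \cdot 6 \left(\left(-54 + 2\right) - 4\right) \left(-1\right) = 594 \cdot 6 \left(-52 - 4\right) \left(-1\right) = 594 \cdot 6 \left(-56\right) \left(-1\right) = 594 \left(\left(-336\right) \left(-1\right)\right) = 594 \cdot 336 = 199584$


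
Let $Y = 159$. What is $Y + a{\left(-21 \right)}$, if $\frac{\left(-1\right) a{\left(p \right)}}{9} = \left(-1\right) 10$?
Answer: $249$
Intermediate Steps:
$a{\left(p \right)} = 90$ ($a{\left(p \right)} = - 9 \left(\left(-1\right) 10\right) = \left(-9\right) \left(-10\right) = 90$)
$Y + a{\left(-21 \right)} = 159 + 90 = 249$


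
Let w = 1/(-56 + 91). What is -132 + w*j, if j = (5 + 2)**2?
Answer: -653/5 ≈ -130.60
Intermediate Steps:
w = 1/35 ≈ 0.028571
j = 49 (j = 7**2 = 49)
-132 + w*j = -132 + (1/35)*49 = -132 + 7/5 = -653/5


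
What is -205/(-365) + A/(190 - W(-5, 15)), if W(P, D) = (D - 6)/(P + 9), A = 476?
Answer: 169783/54823 ≈ 3.0969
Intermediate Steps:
W(P, D) = (-6 + D)/(9 + P)
-205/(-365) + A/(190 - W(-5, 15)) = -205/(-365) + 476/(190 - (-6 + 15)/(9 - 5)) = -205*(-1/365) + 476/(190 - 9/4) = 41/73 + 476/(190 - 9/4) = 41/73 + 476/(751/4) = 41/73 + 476*(4/751) = 41/73 + 1904/751 = 169783/54823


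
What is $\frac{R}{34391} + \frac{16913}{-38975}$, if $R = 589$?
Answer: $- \frac{558698708}{1340389225} \approx -0.41682$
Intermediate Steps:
$\frac{R}{34391} + \frac{16913}{-38975} = \frac{589}{34391} + \frac{16913}{-38975} = 589 \cdot \frac{1}{34391} + 16913 \left(- \frac{1}{38975}\right) = \frac{589}{34391} - \frac{16913}{38975} = - \frac{558698708}{1340389225}$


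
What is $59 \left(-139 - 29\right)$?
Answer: $-9912$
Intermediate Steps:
$59 \left(-139 - 29\right) = 59 \left(-168\right) = -9912$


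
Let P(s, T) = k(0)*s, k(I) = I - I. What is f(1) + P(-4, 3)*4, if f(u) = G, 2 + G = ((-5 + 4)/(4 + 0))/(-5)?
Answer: -39/20 ≈ -1.9500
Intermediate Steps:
k(I) = 0
P(s, T) = 0 (P(s, T) = 0*s = 0)
G = -39/20 (G = -2 + ((-5 + 4)/(4 + 0))/(-5) = -2 - 1/4*(-⅕) = -2 - 1*¼*(-⅕) = -2 - ¼*(-⅕) = -2 + 1/20 = -39/20 ≈ -1.9500)
f(u) = -39/20
f(1) + P(-4, 3)*4 = -39/20 + 0*4 = -39/20 + 0 = -39/20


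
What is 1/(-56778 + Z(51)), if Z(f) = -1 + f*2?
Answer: -1/56677 ≈ -1.7644e-5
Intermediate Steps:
Z(f) = -1 + 2*f
1/(-56778 + Z(51)) = 1/(-56778 + (-1 + 2*51)) = 1/(-56778 + (-1 + 102)) = 1/(-56778 + 101) = 1/(-56677) = -1/56677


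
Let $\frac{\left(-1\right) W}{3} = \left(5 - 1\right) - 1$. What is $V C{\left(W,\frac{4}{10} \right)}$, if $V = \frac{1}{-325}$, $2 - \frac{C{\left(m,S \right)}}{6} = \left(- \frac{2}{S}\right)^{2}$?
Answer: $\frac{138}{325} \approx 0.42462$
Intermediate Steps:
$W = -9$ ($W = - 3 \left(\left(5 - 1\right) - 1\right) = - 3 \left(4 - 1\right) = \left(-3\right) 3 = -9$)
$C{\left(m,S \right)} = 12 - \frac{24}{S^{2}}$ ($C{\left(m,S \right)} = 12 - 6 \left(- \frac{2}{S}\right)^{2} = 12 - 6 \frac{4}{S^{2}} = 12 - \frac{24}{S^{2}}$)
$V = - \frac{1}{325} \approx -0.0030769$
$V C{\left(W,\frac{4}{10} \right)} = - \frac{12 - \frac{24}{\frac{4}{25}}}{325} = - \frac{12 - 150}{325} = \left(- \frac{1}{325}\right) \left(-138\right) = \frac{138}{325}$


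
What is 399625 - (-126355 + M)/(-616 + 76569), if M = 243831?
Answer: 30352600149/75953 ≈ 3.9962e+5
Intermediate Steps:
399625 - (-126355 + M)/(-616 + 76569) = 399625 - (-126355 + 243831)/(-616 + 76569) = 399625 - 117476/75953 = 30352600149/75953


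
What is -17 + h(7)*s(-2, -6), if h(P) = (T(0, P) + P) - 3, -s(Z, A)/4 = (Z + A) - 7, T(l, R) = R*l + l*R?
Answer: 223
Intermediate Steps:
T(l, R) = 2*R*l (T(l, R) = R*l + R*l = 2*R*l)
s(Z, A) = 28 - 4*A - 4*Z (s(Z, A) = -4*((Z + A) - 7) = -4*((A + Z) - 7) = -4*(-7 + A + Z) = 28 - 4*A - 4*Z)
h(P) = -3 + P (h(P) = (2*P*0 + P) - 3 = (0 + P) - 3 = P - 3 = -3 + P)
-17 + h(7)*s(-2, -6) = -17 + (-3 + 7)*(28 - 4*(-6) - 4*(-2)) = -17 + 4*(28 + 24 + 8) = -17 + 4*60 = -17 + 240 = 223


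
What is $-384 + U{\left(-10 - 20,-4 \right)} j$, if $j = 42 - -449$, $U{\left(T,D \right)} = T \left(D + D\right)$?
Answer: $117456$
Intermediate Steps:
$U{\left(T,D \right)} = 2 D T$ ($U{\left(T,D \right)} = T 2 D = 2 D T$)
$j = 491$ ($j = 42 + 449 = 491$)
$-384 + U{\left(-10 - 20,-4 \right)} j = -384 + 2 \left(-4\right) \left(-10 - 20\right) 491 = -384 + 2 \left(-4\right) \left(-30\right) 491 = -384 + 240 \cdot 491 = -384 + 117840 = 117456$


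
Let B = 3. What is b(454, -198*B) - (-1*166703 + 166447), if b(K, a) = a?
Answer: -338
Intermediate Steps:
b(454, -198*B) - (-1*166703 + 166447) = -198*3 - (-1*166703 + 166447) = -594 - (-166703 + 166447) = -594 - 1*(-256) = -594 + 256 = -338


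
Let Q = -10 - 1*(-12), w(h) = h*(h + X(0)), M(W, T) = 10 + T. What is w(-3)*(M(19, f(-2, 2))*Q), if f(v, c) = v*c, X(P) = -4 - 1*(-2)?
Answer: 180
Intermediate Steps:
X(P) = -2 (X(P) = -4 + 2 = -2)
f(v, c) = c*v
w(h) = h*(-2 + h) (w(h) = h*(h - 2) = h*(-2 + h))
Q = 2 (Q = -10 + 12 = 2)
w(-3)*(M(19, f(-2, 2))*Q) = (-3*(-2 - 3))*((10 + 2*(-2))*2) = (-3*(-5))*((10 - 4)*2) = 15*(6*2) = 15*12 = 180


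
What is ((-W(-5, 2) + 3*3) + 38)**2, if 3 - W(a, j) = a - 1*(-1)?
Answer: 1600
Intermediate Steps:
W(a, j) = 2 - a (W(a, j) = 3 - (a - 1*(-1)) = 3 - (a + 1) = 3 - (1 + a) = 3 + (-1 - a) = 2 - a)
((-W(-5, 2) + 3*3) + 38)**2 = ((-(2 - 1*(-5)) + 3*3) + 38)**2 = ((-(2 + 5) + 9) + 38)**2 = ((-1*7 + 9) + 38)**2 = ((-7 + 9) + 38)**2 = (2 + 38)**2 = 40**2 = 1600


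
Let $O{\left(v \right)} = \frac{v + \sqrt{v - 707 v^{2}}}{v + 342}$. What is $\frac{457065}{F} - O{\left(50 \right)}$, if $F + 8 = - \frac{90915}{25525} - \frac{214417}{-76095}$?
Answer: $- \frac{348006187033915}{6657642544} - \frac{5 i \sqrt{70698}}{392} \approx -52272.0 - 3.3915 i$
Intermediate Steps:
$F = - \frac{135870256}{15538599}$ ($F = -8 - \left(- \frac{214417}{76095} + \frac{18183}{5105}\right) = -8 - \frac{11561464}{15538599} = - \frac{135870256}{15538599} \approx -8.744$)
$O{\left(v \right)} = \frac{v + \sqrt{v - 707 v^{2}}}{342 + v}$
$\frac{457065}{F} - O{\left(50 \right)} = \frac{457065}{- \frac{135870256}{15538599}} - \frac{50 + \sqrt{50 \left(1 - 35350\right)}}{342 + 50} = 457065 \left(- \frac{15538599}{135870256}\right) - \frac{50 + \sqrt{50 \left(1 - 35350\right)}}{392} = - \frac{7102149751935}{135870256} - \frac{50 + \sqrt{50 \left(-35349\right)}}{392} = - \frac{7102149751935}{135870256} - \frac{50 + \sqrt{-1767450}}{392} = - \frac{7102149751935}{135870256} - \frac{50 + 5 i \sqrt{70698}}{392} = - \frac{7102149751935}{135870256} - \left(\frac{25}{196} + \frac{5 i \sqrt{70698}}{392}\right) = - \frac{348006187033915}{6657642544} - \frac{5 i \sqrt{70698}}{392}$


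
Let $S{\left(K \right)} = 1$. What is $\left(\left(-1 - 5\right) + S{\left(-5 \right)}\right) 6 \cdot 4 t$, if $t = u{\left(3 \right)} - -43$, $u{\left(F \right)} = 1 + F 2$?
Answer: $-6000$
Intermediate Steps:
$u{\left(F \right)} = 1 + 2 F$
$t = 50$ ($t = \left(1 + 2 \cdot 3\right) - -43 = \left(1 + 6\right) + 43 = 7 + 43 = 50$)
$\left(\left(-1 - 5\right) + S{\left(-5 \right)}\right) 6 \cdot 4 t = \left(\left(-1 - 5\right) + 1\right) 6 \cdot 4 \cdot 50 = \left(\left(-1 - 5\right) + 1\right) 24 \cdot 50 = \left(-6 + 1\right) 24 \cdot 50 = \left(-5\right) 24 \cdot 50 = \left(-120\right) 50 = -6000$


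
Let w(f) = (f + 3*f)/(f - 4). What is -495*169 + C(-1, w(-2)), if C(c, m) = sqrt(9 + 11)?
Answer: -83655 + 2*sqrt(5) ≈ -83651.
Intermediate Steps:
w(f) = 4*f/(-4 + f) (w(f) = (4*f)/(-4 + f) = 4*f/(-4 + f))
C(c, m) = 2*sqrt(5) (C(c, m) = sqrt(20) = 2*sqrt(5))
-495*169 + C(-1, w(-2)) = -495*169 + 2*sqrt(5) = -83655 + 2*sqrt(5)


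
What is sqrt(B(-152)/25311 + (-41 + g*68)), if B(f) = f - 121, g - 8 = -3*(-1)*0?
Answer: 2*sqrt(52964890)/649 ≈ 22.427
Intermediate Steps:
g = 8 (g = 8 - 3*(-1)*0 = 8 + 3*0 = 8 + 0 = 8)
B(f) = -121 + f
sqrt(B(-152)/25311 + (-41 + g*68)) = sqrt((-121 - 152)/25311 + (-41 + 8*68)) = sqrt(-273*1/25311 + (-41 + 544)) = sqrt(-7/649 + 503) = sqrt(326440/649) = 2*sqrt(52964890)/649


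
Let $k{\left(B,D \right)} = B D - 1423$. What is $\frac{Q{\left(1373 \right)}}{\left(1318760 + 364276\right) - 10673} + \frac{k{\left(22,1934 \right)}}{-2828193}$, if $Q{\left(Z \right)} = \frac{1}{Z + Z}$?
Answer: $- \frac{188858696489557}{12987935596342014} \approx -0.014541$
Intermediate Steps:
$Q{\left(Z \right)} = \frac{1}{2 Z}$
$k{\left(B,D \right)} = -1423 + B D$
$\frac{Q{\left(1373 \right)}}{\left(1318760 + 364276\right) - 10673} + \frac{k{\left(22,1934 \right)}}{-2828193} = \frac{\frac{1}{2} \cdot \frac{1}{1373}}{\left(1318760 + 364276\right) - 10673} + \frac{-1423 + 22 \cdot 1934}{-2828193} = \frac{\frac{1}{2} \cdot \frac{1}{1373}}{1683036 - 10673} + \left(-1423 + 42548\right) \left(- \frac{1}{2828193}\right) = \frac{1}{2746 \cdot 1672363} + 41125 \left(- \frac{1}{2828193}\right) = \frac{1}{2746} \cdot \frac{1}{1672363} - \frac{41125}{2828193} = \frac{1}{4592308798} - \frac{41125}{2828193} = - \frac{188858696489557}{12987935596342014}$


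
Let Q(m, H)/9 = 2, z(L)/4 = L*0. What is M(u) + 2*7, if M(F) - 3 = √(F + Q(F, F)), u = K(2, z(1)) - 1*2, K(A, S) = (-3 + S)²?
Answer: 22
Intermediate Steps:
z(L) = 0 (z(L) = 4*(L*0) = 4*0 = 0)
Q(m, H) = 18 (Q(m, H) = 9*2 = 18)
u = 7 (u = (-3 + 0)² - 1*2 = (-3)² - 2 = 9 - 2 = 7)
M(F) = 3 + √(18 + F) (M(F) = 3 + √(F + 18) = 3 + √(18 + F))
M(u) + 2*7 = (3 + √(18 + 7)) + 2*7 = (3 + √25) + 14 = (3 + 5) + 14 = 8 + 14 = 22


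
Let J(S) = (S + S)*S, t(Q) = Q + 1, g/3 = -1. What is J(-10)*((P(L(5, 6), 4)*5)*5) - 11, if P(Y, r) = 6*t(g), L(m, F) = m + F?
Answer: -60011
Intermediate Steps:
g = -3 (g = 3*(-1) = -3)
L(m, F) = F + m
t(Q) = 1 + Q
J(S) = 2*S**2 (J(S) = (2*S)*S = 2*S**2)
P(Y, r) = -12 (P(Y, r) = 6*(1 - 3) = 6*(-2) = -12)
J(-10)*((P(L(5, 6), 4)*5)*5) - 11 = (2*(-10)**2)*(-12*5*5) - 11 = (2*100)*(-60*5) - 11 = 200*(-300) - 11 = -60000 - 11 = -60011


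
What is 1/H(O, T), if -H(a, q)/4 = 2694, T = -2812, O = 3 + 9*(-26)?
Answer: -1/10776 ≈ -9.2799e-5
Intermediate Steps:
O = -231 (O = 3 - 234 = -231)
H(a, q) = -10776 (H(a, q) = -4*2694 = -10776)
1/H(O, T) = 1/(-10776) = -1/10776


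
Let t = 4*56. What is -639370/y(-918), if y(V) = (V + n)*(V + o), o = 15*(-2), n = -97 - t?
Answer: -319685/587286 ≈ -0.54434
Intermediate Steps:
t = 224
n = -321 (n = -97 - 1*224 = -97 - 224 = -321)
o = -30
y(V) = (-321 + V)*(-30 + V) (y(V) = (V - 321)*(V - 30) = (-321 + V)*(-30 + V))
-639370/y(-918) = -639370/(9630 + (-918)² - 351*(-918)) = -639370/(9630 + 842724 + 322218) = -639370/1174572 = -639370*1/1174572 = -319685/587286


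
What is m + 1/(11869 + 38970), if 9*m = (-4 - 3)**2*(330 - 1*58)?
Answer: 677582201/457551 ≈ 1480.9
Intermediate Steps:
m = 13328/9 (m = ((-4 - 3)**2*(330 - 1*58))/9 = ((-7)**2*(330 - 58))/9 = (49*272)/9 = (1/9)*13328 = 13328/9 ≈ 1480.9)
m + 1/(11869 + 38970) = 13328/9 + 1/(11869 + 38970) = 13328/9 + 1/50839 = 677582201/457551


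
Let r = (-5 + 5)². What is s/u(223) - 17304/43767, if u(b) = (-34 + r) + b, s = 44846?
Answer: 72574238/306369 ≈ 236.89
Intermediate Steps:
r = 0 (r = 0² = 0)
u(b) = -34 + b (u(b) = (-34 + 0) + b = -34 + b)
s/u(223) - 17304/43767 = 44846/(-34 + 223) - 17304/43767 = 44846/189 - 17304*1/43767 = 44846*(1/189) - 5768/14589 = 44846/189 - 5768/14589 = 72574238/306369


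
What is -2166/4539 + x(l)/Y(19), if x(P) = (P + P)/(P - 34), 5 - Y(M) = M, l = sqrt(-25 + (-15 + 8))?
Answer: -1513142/3145527 + 34*I*sqrt(2)/2079 ≈ -0.48105 + 0.023128*I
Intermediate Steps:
l = 4*I*sqrt(2) (l = sqrt(-25 - 7) = sqrt(-32) = 4*I*sqrt(2) ≈ 5.6569*I)
Y(M) = 5 - M
x(P) = 2*P/(-34 + P) (x(P) = (2*P)/(-34 + P) = 2*P/(-34 + P))
-2166/4539 + x(l)/Y(19) = -2166/4539 + (2*(4*I*sqrt(2))/(-34 + 4*I*sqrt(2)))/(5 - 1*19) = -2166*1/4539 + (8*I*sqrt(2)/(-34 + 4*I*sqrt(2)))/(5 - 19) = -722/1513 + (8*I*sqrt(2)/(-34 + 4*I*sqrt(2)))/(-14) = -722/1513 + (8*I*sqrt(2)/(-34 + 4*I*sqrt(2)))*(-1/14) = -722/1513 - 4*I*sqrt(2)/(7*(-34 + 4*I*sqrt(2)))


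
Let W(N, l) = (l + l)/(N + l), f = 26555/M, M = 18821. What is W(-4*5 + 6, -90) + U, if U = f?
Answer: 1537375/489346 ≈ 3.1417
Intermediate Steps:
f = 26555/18821 ≈ 1.4109
U = 26555/18821 ≈ 1.4109
W(N, l) = 2*l/(N + l) (W(N, l) = (2*l)/(N + l) = 2*l/(N + l))
W(-4*5 + 6, -90) + U = 2*(-90)/((-4*5 + 6) - 90) + 26555/18821 = 2*(-90)/((-20 + 6) - 90) + 26555/18821 = 2*(-90)/(-14 - 90) + 26555/18821 = 2*(-90)/(-104) + 26555/18821 = 2*(-90)*(-1/104) + 26555/18821 = 45/26 + 26555/18821 = 1537375/489346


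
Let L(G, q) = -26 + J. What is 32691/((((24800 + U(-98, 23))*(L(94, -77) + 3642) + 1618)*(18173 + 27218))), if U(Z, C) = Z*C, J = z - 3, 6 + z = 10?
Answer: 10897/1233886248500 ≈ 8.8314e-9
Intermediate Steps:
z = 4 (z = -6 + 10 = 4)
J = 1 (J = 4 - 3 = 1)
U(Z, C) = C*Z
L(G, q) = -25 (L(G, q) = -26 + 1 = -25)
32691/((((24800 + U(-98, 23))*(L(94, -77) + 3642) + 1618)*(18173 + 27218))) = 32691/((((24800 + 23*(-98))*(-25 + 3642) + 1618)*(18173 + 27218))) = 32691/((((24800 - 2254)*3617 + 1618)*45391)) = 32691/(((22546*3617 + 1618)*45391)) = 32691/(((81548882 + 1618)*45391)) = 32691/((81550500*45391)) = 32691/3701658745500 = 32691*(1/3701658745500) = 10897/1233886248500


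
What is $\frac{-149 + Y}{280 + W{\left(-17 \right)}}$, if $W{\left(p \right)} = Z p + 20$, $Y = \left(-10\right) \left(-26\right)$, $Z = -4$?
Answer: $\frac{111}{368} \approx 0.30163$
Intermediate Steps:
$Y = 260$
$W{\left(p \right)} = 20 - 4 p$ ($W{\left(p \right)} = - 4 p + 20 = 20 - 4 p$)
$\frac{-149 + Y}{280 + W{\left(-17 \right)}} = \frac{-149 + 260}{280 + \left(20 - -68\right)} = \frac{111}{280 + \left(20 + 68\right)} = \frac{111}{280 + 88} = \frac{111}{368}$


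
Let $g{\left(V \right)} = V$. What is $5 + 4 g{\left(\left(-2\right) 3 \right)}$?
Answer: $-19$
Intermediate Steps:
$5 + 4 g{\left(\left(-2\right) 3 \right)} = 5 + 4 \left(\left(-2\right) 3\right) = 5 + 4 \left(-6\right) = 5 - 24 = -19$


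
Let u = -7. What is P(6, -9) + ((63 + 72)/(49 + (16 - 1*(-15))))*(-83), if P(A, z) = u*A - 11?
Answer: -3089/16 ≈ -193.06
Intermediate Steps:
P(A, z) = -11 - 7*A (P(A, z) = -7*A - 11 = -11 - 7*A)
P(6, -9) + ((63 + 72)/(49 + (16 - 1*(-15))))*(-83) = (-11 - 7*6) + ((63 + 72)/(49 + (16 - 1*(-15))))*(-83) = (-11 - 42) + (135/(49 + (16 + 15)))*(-83) = -53 + (135/(49 + 31))*(-83) = -53 + (135/80)*(-83) = -53 + (135*(1/80))*(-83) = -53 + (27/16)*(-83) = -53 - 2241/16 = -3089/16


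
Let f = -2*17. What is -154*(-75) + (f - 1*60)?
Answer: 11456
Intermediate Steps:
f = -34
-154*(-75) + (f - 1*60) = -154*(-75) + (-34 - 1*60) = 11550 + (-34 - 60) = 11550 - 94 = 11456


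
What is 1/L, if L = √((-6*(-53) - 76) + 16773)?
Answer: √17015/17015 ≈ 0.0076663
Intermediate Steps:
L = √17015 (L = √((318 - 76) + 16773) = √(242 + 16773) = √17015 ≈ 130.44)
1/L = 1/(√17015) = √17015/17015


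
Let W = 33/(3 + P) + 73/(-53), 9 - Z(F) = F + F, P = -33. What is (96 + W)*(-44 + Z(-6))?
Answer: -1140041/530 ≈ -2151.0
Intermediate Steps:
Z(F) = 9 - 2*F (Z(F) = 9 - (F + F) = 9 - 2*F)
W = -1313/530 (W = 33/(3 - 33) + 73/(-53) = 33/(-30) + 73*(-1/53) = 33*(-1/30) - 73/53 = -11/10 - 73/53 = -1313/530 ≈ -2.4774)
(96 + W)*(-44 + Z(-6)) = (96 - 1313/530)*(-44 + (9 - 2*(-6))) = 49567*(-44 + (9 + 12))/530 = 49567*(-44 + 21)/530 = (49567/530)*(-23) = -1140041/530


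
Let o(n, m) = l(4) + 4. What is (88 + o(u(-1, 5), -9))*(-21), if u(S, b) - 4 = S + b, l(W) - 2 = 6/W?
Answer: -4011/2 ≈ -2005.5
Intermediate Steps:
l(W) = 2 + 6/W
u(S, b) = 4 + S + b (u(S, b) = 4 + (S + b) = 4 + S + b)
o(n, m) = 15/2 (o(n, m) = (2 + 6/4) + 4 = (2 + 6*(¼)) + 4 = (2 + 3/2) + 4 = 7/2 + 4 = 15/2)
(88 + o(u(-1, 5), -9))*(-21) = (88 + 15/2)*(-21) = (191/2)*(-21) = -4011/2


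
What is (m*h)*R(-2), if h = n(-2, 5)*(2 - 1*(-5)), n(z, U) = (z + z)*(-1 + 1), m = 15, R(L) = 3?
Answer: 0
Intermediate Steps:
n(z, U) = 0 (n(z, U) = (2*z)*0 = 0)
h = 0 (h = 0*(2 - 1*(-5)) = 0*(2 + 5) = 0*7 = 0)
(m*h)*R(-2) = (15*0)*3 = 0*3 = 0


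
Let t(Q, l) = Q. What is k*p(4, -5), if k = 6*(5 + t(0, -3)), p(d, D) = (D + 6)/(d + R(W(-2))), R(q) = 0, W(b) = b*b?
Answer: 15/2 ≈ 7.5000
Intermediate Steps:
W(b) = b²
p(d, D) = (6 + D)/d (p(d, D) = (D + 6)/(d + 0) = (6 + D)/d)
k = 30 (k = 6*(5 + 0) = 6*5 = 30)
k*p(4, -5) = 30*((6 - 5)/4) = 30*((¼)*1) = 30*(¼) = 15/2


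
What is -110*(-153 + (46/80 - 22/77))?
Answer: 470349/28 ≈ 16798.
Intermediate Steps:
-110*(-153 + (46/80 - 22/77)) = -110*(-153 + (46*(1/80) - 22*1/77)) = -110*(-153 + (23/40 - 2/7)) = -110*(-153 + 81/280) = -110*(-42759/280) = 470349/28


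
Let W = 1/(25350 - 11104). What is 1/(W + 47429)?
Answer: 14246/675673535 ≈ 2.1084e-5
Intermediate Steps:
W = 1/14246 ≈ 7.0195e-5
1/(W + 47429) = 1/(1/14246 + 47429) = 1/(675673535/14246) = 14246/675673535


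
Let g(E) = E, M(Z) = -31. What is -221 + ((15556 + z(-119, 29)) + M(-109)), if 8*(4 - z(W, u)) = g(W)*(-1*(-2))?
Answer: 61351/4 ≈ 15338.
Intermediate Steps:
z(W, u) = 4 - W/4 (z(W, u) = 4 - W*(-1*(-2))/8 = 4 - W*2/8 = 4 - W/4)
-221 + ((15556 + z(-119, 29)) + M(-109)) = -221 + ((15556 + (4 - ¼*(-119))) - 31) = -221 + ((15556 + (4 + 119/4)) - 31) = -221 + ((15556 + 135/4) - 31) = -221 + (62359/4 - 31) = -221 + 62235/4 = 61351/4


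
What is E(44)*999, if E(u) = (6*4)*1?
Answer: 23976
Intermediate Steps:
E(u) = 24 (E(u) = 24*1 = 24)
E(44)*999 = 24*999 = 23976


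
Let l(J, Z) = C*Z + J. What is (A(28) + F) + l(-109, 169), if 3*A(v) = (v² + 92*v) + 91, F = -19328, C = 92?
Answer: -8216/3 ≈ -2738.7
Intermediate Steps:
A(v) = 91/3 + v²/3 + 92*v/3 (A(v) = ((v² + 92*v) + 91)/3 = (91 + v² + 92*v)/3 = 91/3 + v²/3 + 92*v/3)
l(J, Z) = J + 92*Z (l(J, Z) = 92*Z + J = J + 92*Z)
(A(28) + F) + l(-109, 169) = ((91/3 + (⅓)*28² + (92/3)*28) - 19328) + (-109 + 92*169) = ((91/3 + (⅓)*784 + 2576/3) - 19328) + (-109 + 15548) = ((91/3 + 784/3 + 2576/3) - 19328) + 15439 = (3451/3 - 19328) + 15439 = -54533/3 + 15439 = -8216/3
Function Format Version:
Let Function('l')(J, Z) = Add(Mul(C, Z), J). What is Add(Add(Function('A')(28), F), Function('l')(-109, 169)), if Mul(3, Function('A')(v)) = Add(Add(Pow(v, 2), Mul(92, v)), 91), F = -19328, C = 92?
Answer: Rational(-8216, 3) ≈ -2738.7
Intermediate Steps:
Function('A')(v) = Add(Rational(91, 3), Mul(Rational(1, 3), Pow(v, 2)), Mul(Rational(92, 3), v)) (Function('A')(v) = Mul(Rational(1, 3), Add(Add(Pow(v, 2), Mul(92, v)), 91)) = Mul(Rational(1, 3), Add(91, Pow(v, 2), Mul(92, v))) = Add(Rational(91, 3), Mul(Rational(1, 3), Pow(v, 2)), Mul(Rational(92, 3), v)))
Function('l')(J, Z) = Add(J, Mul(92, Z)) (Function('l')(J, Z) = Add(Mul(92, Z), J) = Add(J, Mul(92, Z)))
Add(Add(Function('A')(28), F), Function('l')(-109, 169)) = Add(Add(Add(Rational(91, 3), Mul(Rational(1, 3), Pow(28, 2)), Mul(Rational(92, 3), 28)), -19328), Add(-109, Mul(92, 169))) = Add(Add(Add(Rational(91, 3), Mul(Rational(1, 3), 784), Rational(2576, 3)), -19328), Add(-109, 15548)) = Add(Add(Add(Rational(91, 3), Rational(784, 3), Rational(2576, 3)), -19328), 15439) = Add(Add(Rational(3451, 3), -19328), 15439) = Add(Rational(-54533, 3), 15439) = Rational(-8216, 3)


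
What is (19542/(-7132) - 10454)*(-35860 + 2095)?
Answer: 1259054137275/3566 ≈ 3.5307e+8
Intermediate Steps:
(19542/(-7132) - 10454)*(-35860 + 2095) = (19542*(-1/7132) - 10454)*(-33765) = (-9771/3566 - 10454)*(-33765) = -37288735/3566*(-33765) = 1259054137275/3566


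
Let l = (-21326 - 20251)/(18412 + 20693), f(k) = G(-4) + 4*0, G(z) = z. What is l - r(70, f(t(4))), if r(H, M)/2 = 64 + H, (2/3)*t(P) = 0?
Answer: -3507239/13035 ≈ -269.06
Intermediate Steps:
t(P) = 0 (t(P) = (3/2)*0 = 0)
f(k) = -4 (f(k) = -4 + 4*0 = -4 + 0 = -4)
r(H, M) = 128 + 2*H (r(H, M) = 2*(64 + H) = 128 + 2*H)
l = -13859/13035 (l = -41577/39105 = -41577*1/39105 = -13859/13035 ≈ -1.0632)
l - r(70, f(t(4))) = -13859/13035 - (128 + 2*70) = -13859/13035 - (128 + 140) = -13859/13035 - 1*268 = -13859/13035 - 268 = -3507239/13035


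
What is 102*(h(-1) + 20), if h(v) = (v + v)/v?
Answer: 2244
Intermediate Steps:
h(v) = 2 (h(v) = (2*v)/v = 2)
102*(h(-1) + 20) = 102*(2 + 20) = 102*22 = 2244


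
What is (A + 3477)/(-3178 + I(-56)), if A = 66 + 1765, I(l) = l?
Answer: -2654/1617 ≈ -1.6413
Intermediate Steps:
A = 1831
(A + 3477)/(-3178 + I(-56)) = (1831 + 3477)/(-3178 - 56) = 5308/(-3234) = 5308*(-1/3234) = -2654/1617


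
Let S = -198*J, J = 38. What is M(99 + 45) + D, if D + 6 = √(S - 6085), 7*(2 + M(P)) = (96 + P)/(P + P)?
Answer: -331/42 + I*√13609 ≈ -7.881 + 116.66*I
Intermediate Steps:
S = -7524 (S = -198*38 = -7524)
M(P) = -2 + (96 + P)/(14*P) (M(P) = -2 + ((96 + P)/(P + P))/7 = -2 + ((96 + P)/((2*P)))/7 = -2 + ((96 + P)*(1/(2*P)))/7 = -2 + ((96 + P)/(2*P))/7 = -2 + (96 + P)/(14*P))
D = -6 + I*√13609 (D = -6 + √(-7524 - 6085) = -6 + √(-13609) = -6 + I*√13609 ≈ -6.0 + 116.66*I)
M(99 + 45) + D = 3*(32 - 9*(99 + 45))/(14*(99 + 45)) + (-6 + I*√13609) = (3/14)*(32 - 9*144)/144 + (-6 + I*√13609) = (3/14)*(1/144)*(32 - 1296) + (-6 + I*√13609) = (3/14)*(1/144)*(-1264) + (-6 + I*√13609) = -79/42 + (-6 + I*√13609) = -331/42 + I*√13609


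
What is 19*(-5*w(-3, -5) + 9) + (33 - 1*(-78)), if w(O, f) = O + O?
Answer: 852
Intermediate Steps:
w(O, f) = 2*O
19*(-5*w(-3, -5) + 9) + (33 - 1*(-78)) = 19*(-10*(-3) + 9) + (33 - 1*(-78)) = 19*(-5*(-6) + 9) + (33 + 78) = 19*(30 + 9) + 111 = 19*39 + 111 = 741 + 111 = 852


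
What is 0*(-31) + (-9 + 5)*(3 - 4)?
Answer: 4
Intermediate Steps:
0*(-31) + (-9 + 5)*(3 - 4) = 0 - 4*(-1) = 0 + 4 = 4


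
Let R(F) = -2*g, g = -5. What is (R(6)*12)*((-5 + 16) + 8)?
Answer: 2280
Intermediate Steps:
R(F) = 10 (R(F) = -2*(-5) = 10)
(R(6)*12)*((-5 + 16) + 8) = (10*12)*((-5 + 16) + 8) = 120*(11 + 8) = 120*19 = 2280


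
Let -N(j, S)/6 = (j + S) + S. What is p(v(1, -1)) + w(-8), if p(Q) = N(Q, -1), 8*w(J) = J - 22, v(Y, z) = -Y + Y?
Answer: 33/4 ≈ 8.2500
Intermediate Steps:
N(j, S) = -12*S - 6*j (N(j, S) = -6*((j + S) + S) = -6*((S + j) + S) = -6*(j + 2*S) = -12*S - 6*j)
v(Y, z) = 0
w(J) = -11/4 + J/8 (w(J) = (J - 22)/8 = (-22 + J)/8 = -11/4 + J/8)
p(Q) = 12 - 6*Q (p(Q) = -12*(-1) - 6*Q = 12 - 6*Q)
p(v(1, -1)) + w(-8) = (12 - 6*0) + (-11/4 + (⅛)*(-8)) = (12 + 0) + (-11/4 - 1) = 12 - 15/4 = 33/4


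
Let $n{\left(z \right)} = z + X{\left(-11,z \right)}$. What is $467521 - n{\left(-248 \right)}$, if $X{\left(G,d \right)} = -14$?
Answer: $467783$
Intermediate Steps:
$n{\left(z \right)} = -14 + z$ ($n{\left(z \right)} = z - 14 = -14 + z$)
$467521 - n{\left(-248 \right)} = 467521 - \left(-14 - 248\right) = 467521 - -262 = 467521 + 262 = 467783$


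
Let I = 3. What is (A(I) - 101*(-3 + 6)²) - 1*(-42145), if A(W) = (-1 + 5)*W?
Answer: 41248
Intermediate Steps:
A(W) = 4*W
(A(I) - 101*(-3 + 6)²) - 1*(-42145) = (4*3 - 101*(-3 + 6)²) - 1*(-42145) = (12 - 101*3²) + 42145 = (12 - 101*9) + 42145 = (12 - 909) + 42145 = -897 + 42145 = 41248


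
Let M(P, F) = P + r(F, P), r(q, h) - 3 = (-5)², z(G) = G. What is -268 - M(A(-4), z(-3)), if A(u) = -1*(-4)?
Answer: -300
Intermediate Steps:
A(u) = 4
r(q, h) = 28 (r(q, h) = 3 + (-5)² = 3 + 25 = 28)
M(P, F) = 28 + P (M(P, F) = P + 28 = 28 + P)
-268 - M(A(-4), z(-3)) = -268 - (28 + 4) = -268 - 1*32 = -268 - 32 = -300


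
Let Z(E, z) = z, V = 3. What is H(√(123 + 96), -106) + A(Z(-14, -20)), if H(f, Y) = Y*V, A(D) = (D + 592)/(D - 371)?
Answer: -124910/391 ≈ -319.46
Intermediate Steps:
A(D) = (592 + D)/(-371 + D)
H(f, Y) = 3*Y (H(f, Y) = Y*3 = 3*Y)
H(√(123 + 96), -106) + A(Z(-14, -20)) = 3*(-106) + (592 - 20)/(-371 - 20) = -318 + 572/(-391) = -318 - 1/391*572 = -318 - 572/391 = -124910/391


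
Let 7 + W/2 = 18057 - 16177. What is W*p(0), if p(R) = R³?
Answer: 0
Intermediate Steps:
W = 3746 (W = -14 + 2*(18057 - 16177) = -14 + 2*1880 = -14 + 3760 = 3746)
W*p(0) = 3746*0³ = 3746*0 = 0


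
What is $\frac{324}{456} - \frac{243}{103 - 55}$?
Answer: $- \frac{1323}{304} \approx -4.352$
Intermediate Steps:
$\frac{324}{456} - \frac{243}{103 - 55} = 324 \cdot \frac{1}{456} - \frac{243}{48} = \frac{27}{38} - \frac{81}{16} = - \frac{1323}{304}$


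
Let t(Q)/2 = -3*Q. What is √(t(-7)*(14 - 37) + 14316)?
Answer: 5*√534 ≈ 115.54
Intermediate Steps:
t(Q) = -6*Q (t(Q) = 2*(-3*Q) = -6*Q)
√(t(-7)*(14 - 37) + 14316) = √((-6*(-7))*(14 - 37) + 14316) = √(42*(-23) + 14316) = √(-966 + 14316) = √13350 = 5*√534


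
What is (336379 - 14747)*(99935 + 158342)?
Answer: 83070148064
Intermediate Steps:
(336379 - 14747)*(99935 + 158342) = 321632*258277 = 83070148064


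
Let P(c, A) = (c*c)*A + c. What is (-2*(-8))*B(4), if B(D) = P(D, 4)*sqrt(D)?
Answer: 2176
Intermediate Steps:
P(c, A) = c + A*c**2 (P(c, A) = c**2*A + c = A*c**2 + c = c + A*c**2)
B(D) = D**(3/2)*(1 + 4*D) (B(D) = (D*(1 + 4*D))*sqrt(D) = D**(3/2)*(1 + 4*D))
(-2*(-8))*B(4) = (-2*(-8))*(4**(3/2)*(1 + 4*4)) = 16*(8*(1 + 16)) = 16*(8*17) = 16*136 = 2176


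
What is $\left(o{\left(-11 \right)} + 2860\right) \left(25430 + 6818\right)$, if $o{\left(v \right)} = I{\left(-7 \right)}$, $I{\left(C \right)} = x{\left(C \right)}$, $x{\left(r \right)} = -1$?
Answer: $92197032$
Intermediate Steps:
$I{\left(C \right)} = -1$
$o{\left(v \right)} = -1$
$\left(o{\left(-11 \right)} + 2860\right) \left(25430 + 6818\right) = \left(-1 + 2860\right) \left(25430 + 6818\right) = 2859 \cdot 32248 = 92197032$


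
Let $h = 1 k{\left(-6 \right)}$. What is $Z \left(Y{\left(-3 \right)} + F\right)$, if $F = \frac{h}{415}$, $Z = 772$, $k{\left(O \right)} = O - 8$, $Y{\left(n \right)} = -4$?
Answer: $- \frac{1292328}{415} \approx -3114.0$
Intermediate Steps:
$k{\left(O \right)} = -8 + O$
$h = -14$ ($h = 1 \left(-8 - 6\right) = 1 \left(-14\right) = -14$)
$F = - \frac{14}{415} \approx -0.033735$
$Z \left(Y{\left(-3 \right)} + F\right) = 772 \left(-4 - \frac{14}{415}\right) = 772 \left(- \frac{1674}{415}\right) = - \frac{1292328}{415}$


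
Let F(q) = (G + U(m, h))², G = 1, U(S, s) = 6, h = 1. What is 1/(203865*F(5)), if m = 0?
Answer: 1/9989385 ≈ 1.0011e-7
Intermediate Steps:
F(q) = 49 (F(q) = (1 + 6)² = 7² = 49)
1/(203865*F(5)) = 1/(203865*49) = 1/9989385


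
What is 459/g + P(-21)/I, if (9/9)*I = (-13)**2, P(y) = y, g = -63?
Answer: -8766/1183 ≈ -7.4100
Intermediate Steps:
I = 169 (I = (-13)**2 = 169)
459/g + P(-21)/I = 459/(-63) - 21/169 = 459*(-1/63) - 21*1/169 = -51/7 - 21/169 = -8766/1183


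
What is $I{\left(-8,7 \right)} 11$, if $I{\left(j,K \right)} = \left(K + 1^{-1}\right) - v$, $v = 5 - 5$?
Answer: $88$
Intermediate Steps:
$v = 0$ ($v = 5 - 5 = 0$)
$I{\left(j,K \right)} = 1 + K$ ($I{\left(j,K \right)} = \left(K + 1^{-1}\right) - 0 = \left(K + 1\right) + 0 = \left(1 + K\right) + 0 = 1 + K$)
$I{\left(-8,7 \right)} 11 = \left(1 + 7\right) 11 = 8 \cdot 11 = 88$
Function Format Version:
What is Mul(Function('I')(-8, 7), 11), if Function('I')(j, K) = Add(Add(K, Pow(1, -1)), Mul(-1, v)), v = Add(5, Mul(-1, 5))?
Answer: 88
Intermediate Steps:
v = 0 (v = Add(5, -5) = 0)
Function('I')(j, K) = Add(1, K) (Function('I')(j, K) = Add(Add(K, Pow(1, -1)), Mul(-1, 0)) = Add(Add(K, 1), 0) = Add(Add(1, K), 0) = Add(1, K))
Mul(Function('I')(-8, 7), 11) = Mul(Add(1, 7), 11) = Mul(8, 11) = 88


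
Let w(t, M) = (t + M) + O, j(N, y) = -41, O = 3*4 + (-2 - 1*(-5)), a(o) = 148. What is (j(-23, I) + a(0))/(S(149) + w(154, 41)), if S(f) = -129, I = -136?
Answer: 107/81 ≈ 1.3210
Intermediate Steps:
O = 15 (O = 12 + (-2 + 5) = 12 + 3 = 15)
w(t, M) = 15 + M + t (w(t, M) = (t + M) + 15 = (M + t) + 15 = 15 + M + t)
(j(-23, I) + a(0))/(S(149) + w(154, 41)) = (-41 + 148)/(-129 + (15 + 41 + 154)) = 107/(-129 + 210) = 107/81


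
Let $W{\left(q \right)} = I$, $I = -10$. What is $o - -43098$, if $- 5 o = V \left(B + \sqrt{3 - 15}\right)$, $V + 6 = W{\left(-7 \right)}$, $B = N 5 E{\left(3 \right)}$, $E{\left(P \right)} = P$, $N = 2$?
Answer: $43194 + \frac{32 i \sqrt{3}}{5} \approx 43194.0 + 11.085 i$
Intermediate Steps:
$W{\left(q \right)} = -10$
$B = 30$ ($B = 2 \cdot 5 \cdot 3 = 10 \cdot 3 = 30$)
$V = -16$ ($V = -6 - 10 = -16$)
$o = 96 + \frac{32 i \sqrt{3}}{5}$ ($o = - \frac{\left(-16\right) \left(30 + \sqrt{3 - 15}\right)}{5} = - \frac{\left(-16\right) \left(30 + \sqrt{-12}\right)}{5} = - \frac{\left(-16\right) \left(30 + 2 i \sqrt{3}\right)}{5} = - \frac{-480 - 32 i \sqrt{3}}{5} = 96 + \frac{32 i \sqrt{3}}{5} \approx 96.0 + 11.085 i$)
$o - -43098 = \left(96 + \frac{32 i \sqrt{3}}{5}\right) - -43098 = \left(96 + \frac{32 i \sqrt{3}}{5}\right) + 43098 = 43194 + \frac{32 i \sqrt{3}}{5}$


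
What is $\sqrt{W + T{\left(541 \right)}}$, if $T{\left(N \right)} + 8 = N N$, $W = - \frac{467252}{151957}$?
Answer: $\frac{\sqrt{6758020709484213}}{151957} \approx 540.99$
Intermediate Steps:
$W = - \frac{467252}{151957}$ ($W = \left(-467252\right) \frac{1}{151957} = - \frac{467252}{151957} \approx -3.0749$)
$T{\left(N \right)} = -8 + N^{2}$ ($T{\left(N \right)} = -8 + N N = -8 + N^{2}$)
$\sqrt{W + T{\left(541 \right)}} = \sqrt{- \frac{467252}{151957} - \left(8 - 541^{2}\right)} = \sqrt{- \frac{467252}{151957} + \left(-8 + 292681\right)} = \sqrt{- \frac{467252}{151957} + 292673} = \sqrt{\frac{44473243809}{151957}} = \frac{\sqrt{6758020709484213}}{151957}$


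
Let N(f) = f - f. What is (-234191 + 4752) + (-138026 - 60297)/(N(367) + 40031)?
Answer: -9184870932/40031 ≈ -2.2944e+5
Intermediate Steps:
N(f) = 0
(-234191 + 4752) + (-138026 - 60297)/(N(367) + 40031) = (-234191 + 4752) + (-138026 - 60297)/(0 + 40031) = -229439 - 198323/40031 = -9184870932/40031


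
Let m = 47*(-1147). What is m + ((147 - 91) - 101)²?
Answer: -51884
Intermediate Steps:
m = -53909
m + ((147 - 91) - 101)² = -53909 + ((147 - 91) - 101)² = -53909 + (56 - 101)² = -53909 + (-45)² = -53909 + 2025 = -51884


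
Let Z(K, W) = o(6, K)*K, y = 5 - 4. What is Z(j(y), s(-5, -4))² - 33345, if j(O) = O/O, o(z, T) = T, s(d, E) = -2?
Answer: -33344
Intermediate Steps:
y = 1
j(O) = 1
Z(K, W) = K² (Z(K, W) = K*K = K²)
Z(j(y), s(-5, -4))² - 33345 = (1²)² - 33345 = 1² - 33345 = 1 - 33345 = -33344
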